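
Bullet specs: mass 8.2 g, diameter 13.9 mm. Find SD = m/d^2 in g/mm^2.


SD = m/d^2 = 8.2/13.9^2 = 0.04244 g/mm^2

0.04244 g/mm^2


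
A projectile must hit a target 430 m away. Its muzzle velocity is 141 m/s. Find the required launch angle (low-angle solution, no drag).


sin(2*theta) = R*g/v0^2 = 430*9.81/141^2 = 0.212177, theta = arcsin(0.212177)/2 = 6.125°

6.125 degrees


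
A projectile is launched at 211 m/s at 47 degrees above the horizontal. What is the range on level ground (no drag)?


R = v0^2 * sin(2*theta) / g = 211^2 * sin(2*47°) / 9.81 = 4527 m

4527 m


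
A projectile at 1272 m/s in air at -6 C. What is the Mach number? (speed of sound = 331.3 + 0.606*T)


a = 331.3 + 0.606*(-6) = 327.664 m/s
M = v/a = 1272/327.664 = 3.882

3.882


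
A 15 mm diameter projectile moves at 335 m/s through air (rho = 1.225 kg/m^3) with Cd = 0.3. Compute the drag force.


A = pi*(d/2)^2 = pi*(15/2000)^2 = 1.76715e-04 m^2
Fd = 0.5*Cd*rho*A*v^2 = 0.5*0.3*1.225*1.76715e-04*335^2 = 3.644 N

3.644 N


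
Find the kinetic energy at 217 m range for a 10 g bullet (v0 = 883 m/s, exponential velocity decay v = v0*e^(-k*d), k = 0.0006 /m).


v = v0*exp(-k*d) = 883*exp(-0.0006*217) = 775.203 m/s
E = 0.5*m*v^2 = 0.5*0.01*775.203^2 = 3005 J

3005 J


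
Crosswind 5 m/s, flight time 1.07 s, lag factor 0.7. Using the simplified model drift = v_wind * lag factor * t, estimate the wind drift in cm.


drift = v_wind * lag * t = 5 * 0.7 * 1.07 = 3.745 m ≈ 374.5 cm

374.5 cm


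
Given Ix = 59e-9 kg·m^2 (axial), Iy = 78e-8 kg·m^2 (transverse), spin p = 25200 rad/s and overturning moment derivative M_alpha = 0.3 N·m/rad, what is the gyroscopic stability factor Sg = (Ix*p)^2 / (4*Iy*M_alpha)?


Sg = Ix^2 * p^2 / (4 * Iy * M_alpha) = (59e-9)^2 * 25200^2 / (4 * 78e-8 * 0.3) = 2.362

2.362


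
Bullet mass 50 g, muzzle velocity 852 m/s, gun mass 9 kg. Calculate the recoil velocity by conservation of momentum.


v_recoil = m_p * v_p / m_gun = 0.05 * 852 / 9 = 4.733 m/s

4.733 m/s


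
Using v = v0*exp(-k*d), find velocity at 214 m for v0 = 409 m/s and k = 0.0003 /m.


v = v0*exp(-k*d) = 409*exp(-0.0003*214) = 383.6 m/s

383.6 m/s


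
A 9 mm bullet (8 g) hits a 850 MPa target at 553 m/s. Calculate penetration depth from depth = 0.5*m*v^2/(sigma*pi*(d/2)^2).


A = pi*(d/2)^2 = pi*(9/2)^2 = 63.6173 mm^2
E = 0.5*m*v^2 = 0.5*0.008*553^2 = 1223.24 J
depth = E/(sigma*A) = 1223.24 J / (850 MPa * 63.6173 mm^2) = 1223.24/(850 * 63.6173) m = 0.0226212 m ≈ 22.62 mm

22.62 mm


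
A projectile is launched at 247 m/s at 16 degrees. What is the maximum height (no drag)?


H = (v0*sin(theta))^2 / (2g) = (247*sin(16°))^2 / (2*9.81) = 236.2 m

236.2 m


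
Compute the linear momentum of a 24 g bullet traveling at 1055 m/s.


p = m*v = 0.024*1055 = 25.32 kg·m/s

25.32 kg·m/s


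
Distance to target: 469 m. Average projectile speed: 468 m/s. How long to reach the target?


t = d/v = 469/468 = 1.002 s

1.002 s


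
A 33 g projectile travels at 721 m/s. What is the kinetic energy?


E = 0.5*m*v^2 = 0.5*0.033*721^2 = 8577 J

8577 J


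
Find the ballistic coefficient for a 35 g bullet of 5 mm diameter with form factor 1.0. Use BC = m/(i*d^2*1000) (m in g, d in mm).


BC = m/(i*d^2*1000) = 35/(1.0 * 5^2 * 1000) = 0.0014

0.0014


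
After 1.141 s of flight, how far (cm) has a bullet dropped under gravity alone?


drop = 0.5*g*t^2 = 0.5*9.81*1.141^2 = 6.38573 m ≈ 638.6 cm

638.6 cm


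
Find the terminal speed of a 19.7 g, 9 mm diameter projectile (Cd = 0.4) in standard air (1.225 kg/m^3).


A = pi*(d/2)^2 = pi*(9/2000)^2 = 6.36173e-05 m^2
vt = sqrt(2mg/(Cd*rho*A)) = sqrt(2*0.0197*9.81/(0.4 * 1.225 * 6.36173e-05)) = 111.4 m/s

111.4 m/s


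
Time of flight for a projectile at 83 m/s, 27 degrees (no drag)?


T = 2*v0*sin(theta)/g = 2*83*sin(27°)/9.81 = 7.682 s

7.682 s


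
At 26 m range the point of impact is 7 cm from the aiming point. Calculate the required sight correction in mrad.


1 mrad subtends 1 cm per 10 m of range, so adj = error_cm / (dist_m / 10) = 7 / (26/10) = 2.692 mrad

2.692 mrad


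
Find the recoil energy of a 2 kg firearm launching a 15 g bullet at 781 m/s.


v_r = m_p*v_p/m_gun = 0.015*781/2 = 5.8575 m/s, E_r = 0.5*m_gun*v_r^2 = 0.5*2*5.8575^2 = 34.31 J

34.31 J


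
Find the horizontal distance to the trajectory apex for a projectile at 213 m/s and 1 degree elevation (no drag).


R = v0^2*sin(2*theta)/g = 213^2*sin(2*1°)/9.81 = 161.402 m
apex_dist = R/2 = 161.402/2 = 80.7 m

80.7 m


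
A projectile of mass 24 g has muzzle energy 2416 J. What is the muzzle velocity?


v = sqrt(2*E/m) = sqrt(2*2416/0.024) = 448.7 m/s

448.7 m/s


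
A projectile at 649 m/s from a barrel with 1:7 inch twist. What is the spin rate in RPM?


twist_m = 7*0.0254 = 0.1778 m
spin = v/twist = 649/0.1778 = 3650.169 rev/s
RPM = spin*60 = 3650.169*60 ≈ 219010 RPM

219010 RPM


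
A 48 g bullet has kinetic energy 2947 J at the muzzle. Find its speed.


v = sqrt(2*E/m) = sqrt(2*2947/0.048) = 350.4 m/s

350.4 m/s


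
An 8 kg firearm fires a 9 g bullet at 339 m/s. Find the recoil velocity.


v_recoil = m_p * v_p / m_gun = 0.009 * 339 / 8 = 0.3814 m/s

0.3814 m/s


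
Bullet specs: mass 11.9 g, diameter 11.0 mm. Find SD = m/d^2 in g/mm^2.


SD = m/d^2 = 11.9/11.0^2 = 0.09835 g/mm^2

0.09835 g/mm^2


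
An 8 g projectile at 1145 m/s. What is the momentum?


p = m*v = 0.008*1145 = 9.16 kg·m/s

9.16 kg·m/s


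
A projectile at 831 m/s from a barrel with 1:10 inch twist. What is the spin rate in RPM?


twist_m = 10*0.0254 = 0.254 m
spin = v/twist = 831/0.254 = 3271.654 rev/s
RPM = spin*60 = 3271.654*60 ≈ 196299 RPM

196299 RPM


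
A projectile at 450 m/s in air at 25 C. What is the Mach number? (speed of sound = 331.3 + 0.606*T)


a = 331.3 + 0.606*(25) = 346.45 m/s
M = v/a = 450/346.45 = 1.299

1.299


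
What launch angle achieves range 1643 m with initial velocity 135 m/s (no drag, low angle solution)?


sin(2*theta) = R*g/v0^2 = 1643*9.81/135^2 = 0.88438, theta = arcsin(0.88438)/2 = 31.09°

31.09 degrees


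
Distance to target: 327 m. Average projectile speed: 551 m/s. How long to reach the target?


t = d/v = 327/551 = 0.5935 s

0.5935 s


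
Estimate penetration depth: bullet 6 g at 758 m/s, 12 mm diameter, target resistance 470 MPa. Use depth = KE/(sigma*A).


A = pi*(d/2)^2 = pi*(12/2)^2 = 113.097 mm^2
E = 0.5*m*v^2 = 0.5*0.006*758^2 = 1723.69 J
depth = E/(sigma*A) = 1723.69 J / (470 MPa * 113.097 mm^2) = 1723.69/(470 * 113.097) m = 0.0324272 m ≈ 32.43 mm

32.43 mm


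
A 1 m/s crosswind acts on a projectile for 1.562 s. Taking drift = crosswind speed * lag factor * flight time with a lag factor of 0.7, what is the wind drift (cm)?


drift = v_wind * lag * t = 1 * 0.7 * 1.562 = 1.0934 m ≈ 109.3 cm

109.3 cm


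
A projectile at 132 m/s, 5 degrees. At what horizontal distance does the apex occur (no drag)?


R = v0^2*sin(2*theta)/g = 132^2*sin(2*5°)/9.81 = 308.425 m
apex_dist = R/2 = 308.425/2 = 154.2 m

154.2 m


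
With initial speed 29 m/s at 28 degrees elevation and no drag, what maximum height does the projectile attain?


H = (v0*sin(theta))^2 / (2g) = (29*sin(28°))^2 / (2*9.81) = 9.447 m

9.447 m


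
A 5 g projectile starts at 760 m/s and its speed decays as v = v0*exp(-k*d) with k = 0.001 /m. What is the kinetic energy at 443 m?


v = v0*exp(-k*d) = 760*exp(-0.001*443) = 488.001 m/s
E = 0.5*m*v^2 = 0.5*0.005*488.001^2 = 595.4 J

595.4 J


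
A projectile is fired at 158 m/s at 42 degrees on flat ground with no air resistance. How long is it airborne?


T = 2*v0*sin(theta)/g = 2*158*sin(42°)/9.81 = 21.55 s

21.55 s


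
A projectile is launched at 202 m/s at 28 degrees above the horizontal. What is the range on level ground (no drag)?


R = v0^2 * sin(2*theta) / g = 202^2 * sin(2*28°) / 9.81 = 3448 m

3448 m


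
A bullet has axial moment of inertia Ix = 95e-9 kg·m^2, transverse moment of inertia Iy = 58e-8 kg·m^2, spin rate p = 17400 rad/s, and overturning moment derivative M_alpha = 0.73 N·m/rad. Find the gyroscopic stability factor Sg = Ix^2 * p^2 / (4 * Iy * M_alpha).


Sg = Ix^2 * p^2 / (4 * Iy * M_alpha) = (95e-9)^2 * 17400^2 / (4 * 58e-8 * 0.73) = 1.613

1.613


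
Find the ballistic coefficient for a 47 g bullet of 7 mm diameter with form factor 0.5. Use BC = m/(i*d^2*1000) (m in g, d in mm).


BC = m/(i*d^2*1000) = 47/(0.5 * 7^2 * 1000) = 0.001918

0.001918


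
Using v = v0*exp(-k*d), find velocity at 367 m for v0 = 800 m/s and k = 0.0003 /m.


v = v0*exp(-k*d) = 800*exp(-0.0003*367) = 716.6 m/s

716.6 m/s


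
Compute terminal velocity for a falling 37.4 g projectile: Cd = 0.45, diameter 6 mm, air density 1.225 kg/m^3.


A = pi*(d/2)^2 = pi*(6/2000)^2 = 2.82743e-05 m^2
vt = sqrt(2mg/(Cd*rho*A)) = sqrt(2*0.0374*9.81/(0.45 * 1.225 * 2.82743e-05)) = 217 m/s

217 m/s


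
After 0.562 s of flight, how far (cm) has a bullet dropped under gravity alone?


drop = 0.5*g*t^2 = 0.5*9.81*0.562^2 = 1.54921 m ≈ 154.9 cm

154.9 cm


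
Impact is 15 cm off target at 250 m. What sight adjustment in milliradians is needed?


1 mrad subtends 1 cm per 10 m of range, so adj = error_cm / (dist_m / 10) = 15 / (250/10) = 0.6 mrad

0.6 mrad


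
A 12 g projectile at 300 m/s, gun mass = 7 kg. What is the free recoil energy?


v_r = m_p*v_p/m_gun = 0.012*300/7 = 0.514286 m/s, E_r = 0.5*m_gun*v_r^2 = 0.5*7*0.514286^2 = 0.9257 J

0.9257 J


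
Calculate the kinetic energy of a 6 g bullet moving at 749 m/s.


E = 0.5*m*v^2 = 0.5*0.006*749^2 = 1683 J

1683 J


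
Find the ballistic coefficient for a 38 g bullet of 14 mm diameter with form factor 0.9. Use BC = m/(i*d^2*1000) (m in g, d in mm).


BC = m/(i*d^2*1000) = 38/(0.9 * 14^2 * 1000) = 0.0002154

0.0002154


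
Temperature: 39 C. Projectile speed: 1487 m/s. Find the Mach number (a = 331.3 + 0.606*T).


a = 331.3 + 0.606*(39) = 354.934 m/s
M = v/a = 1487/354.934 = 4.19

4.19


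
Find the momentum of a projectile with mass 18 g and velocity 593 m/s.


p = m*v = 0.018*593 = 10.67 kg·m/s

10.67 kg·m/s


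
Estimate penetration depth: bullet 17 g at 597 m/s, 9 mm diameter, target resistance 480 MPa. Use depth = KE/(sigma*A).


A = pi*(d/2)^2 = pi*(9/2)^2 = 63.6173 mm^2
E = 0.5*m*v^2 = 0.5*0.017*597^2 = 3029.48 J
depth = E/(sigma*A) = 3029.48 J / (480 MPa * 63.6173 mm^2) = 3029.48/(480 * 63.6173) m = 0.0992091 m ≈ 99.21 mm

99.21 mm


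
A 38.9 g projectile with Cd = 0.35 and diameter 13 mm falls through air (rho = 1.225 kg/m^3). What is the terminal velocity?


A = pi*(d/2)^2 = pi*(13/2000)^2 = 1.32732e-04 m^2
vt = sqrt(2mg/(Cd*rho*A)) = sqrt(2*0.0389*9.81/(0.35 * 1.225 * 1.32732e-04)) = 115.8 m/s

115.8 m/s


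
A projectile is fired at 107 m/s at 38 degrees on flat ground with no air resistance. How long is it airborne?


T = 2*v0*sin(theta)/g = 2*107*sin(38°)/9.81 = 13.43 s

13.43 s


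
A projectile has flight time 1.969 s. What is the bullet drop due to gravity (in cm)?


drop = 0.5*g*t^2 = 0.5*9.81*1.969^2 = 19.0165 m ≈ 1902 cm

1902 cm


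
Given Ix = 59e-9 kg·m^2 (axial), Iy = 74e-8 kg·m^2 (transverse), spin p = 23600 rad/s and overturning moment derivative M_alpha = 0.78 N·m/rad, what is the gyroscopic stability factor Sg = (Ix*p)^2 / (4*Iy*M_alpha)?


Sg = Ix^2 * p^2 / (4 * Iy * M_alpha) = (59e-9)^2 * 23600^2 / (4 * 74e-8 * 0.78) = 0.8397

0.8397


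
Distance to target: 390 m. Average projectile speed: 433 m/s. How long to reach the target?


t = d/v = 390/433 = 0.9007 s

0.9007 s


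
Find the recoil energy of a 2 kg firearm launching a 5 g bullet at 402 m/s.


v_r = m_p*v_p/m_gun = 0.005*402/2 = 1.005 m/s, E_r = 0.5*m_gun*v_r^2 = 0.5*2*1.005^2 = 1.01 J

1.01 J


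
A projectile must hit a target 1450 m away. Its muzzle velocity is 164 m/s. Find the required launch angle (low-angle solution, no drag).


sin(2*theta) = R*g/v0^2 = 1450*9.81/164^2 = 0.52887, theta = arcsin(0.52887)/2 = 15.96°

15.96 degrees


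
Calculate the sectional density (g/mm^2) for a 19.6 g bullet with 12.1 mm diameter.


SD = m/d^2 = 19.6/12.1^2 = 0.1339 g/mm^2

0.1339 g/mm^2


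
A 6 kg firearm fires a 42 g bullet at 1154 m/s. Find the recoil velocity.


v_recoil = m_p * v_p / m_gun = 0.042 * 1154 / 6 = 8.078 m/s

8.078 m/s


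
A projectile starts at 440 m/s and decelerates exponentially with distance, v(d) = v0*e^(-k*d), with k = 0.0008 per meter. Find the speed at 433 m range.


v = v0*exp(-k*d) = 440*exp(-0.0008*433) = 311.2 m/s

311.2 m/s


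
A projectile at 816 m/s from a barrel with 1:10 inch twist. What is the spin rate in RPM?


twist_m = 10*0.0254 = 0.254 m
spin = v/twist = 816/0.254 = 3212.598 rev/s
RPM = spin*60 = 3212.598*60 ≈ 192756 RPM

192756 RPM


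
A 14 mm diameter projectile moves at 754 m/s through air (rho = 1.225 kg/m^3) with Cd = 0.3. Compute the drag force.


A = pi*(d/2)^2 = pi*(14/2000)^2 = 1.53938e-04 m^2
Fd = 0.5*Cd*rho*A*v^2 = 0.5*0.3*1.225*1.53938e-04*754^2 = 16.08 N

16.08 N


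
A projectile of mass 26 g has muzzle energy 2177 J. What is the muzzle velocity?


v = sqrt(2*E/m) = sqrt(2*2177/0.026) = 409.2 m/s

409.2 m/s


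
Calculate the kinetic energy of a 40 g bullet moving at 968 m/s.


E = 0.5*m*v^2 = 0.5*0.04*968^2 = 18740 J

18740 J


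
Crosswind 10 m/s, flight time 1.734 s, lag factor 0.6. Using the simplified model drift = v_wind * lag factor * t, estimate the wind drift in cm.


drift = v_wind * lag * t = 10 * 0.6 * 1.734 = 10.404 m ≈ 1040 cm

1040 cm


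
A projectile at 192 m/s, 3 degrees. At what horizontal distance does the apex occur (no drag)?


R = v0^2*sin(2*theta)/g = 192^2*sin(2*3°)/9.81 = 392.797 m
apex_dist = R/2 = 392.797/2 = 196.4 m

196.4 m


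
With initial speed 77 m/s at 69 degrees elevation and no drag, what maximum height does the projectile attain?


H = (v0*sin(theta))^2 / (2g) = (77*sin(69°))^2 / (2*9.81) = 263.4 m

263.4 m


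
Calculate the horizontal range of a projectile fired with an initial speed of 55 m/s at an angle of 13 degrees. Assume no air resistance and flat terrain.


R = v0^2 * sin(2*theta) / g = 55^2 * sin(2*13°) / 9.81 = 135.2 m

135.2 m


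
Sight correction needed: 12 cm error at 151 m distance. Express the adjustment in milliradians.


1 mrad subtends 1 cm per 10 m of range, so adj = error_cm / (dist_m / 10) = 12 / (151/10) = 0.7947 mrad

0.7947 mrad


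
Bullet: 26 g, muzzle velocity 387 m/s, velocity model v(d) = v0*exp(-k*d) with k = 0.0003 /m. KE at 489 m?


v = v0*exp(-k*d) = 387*exp(-0.0003*489) = 334.195 m/s
E = 0.5*m*v^2 = 0.5*0.026*334.195^2 = 1452 J

1452 J


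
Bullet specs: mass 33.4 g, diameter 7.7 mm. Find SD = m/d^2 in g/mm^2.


SD = m/d^2 = 33.4/7.7^2 = 0.5633 g/mm^2

0.5633 g/mm^2


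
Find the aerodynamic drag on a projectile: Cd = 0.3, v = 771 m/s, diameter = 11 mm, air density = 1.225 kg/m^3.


A = pi*(d/2)^2 = pi*(11/2000)^2 = 9.50332e-05 m^2
Fd = 0.5*Cd*rho*A*v^2 = 0.5*0.3*1.225*9.50332e-05*771^2 = 10.38 N

10.38 N


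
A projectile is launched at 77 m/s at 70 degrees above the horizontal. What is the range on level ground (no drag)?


R = v0^2 * sin(2*theta) / g = 77^2 * sin(2*70°) / 9.81 = 388.5 m

388.5 m


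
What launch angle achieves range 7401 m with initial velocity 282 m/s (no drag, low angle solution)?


sin(2*theta) = R*g/v0^2 = 7401*9.81/282^2 = 0.91298, theta = arcsin(0.91298)/2 = 32.96°

32.96 degrees


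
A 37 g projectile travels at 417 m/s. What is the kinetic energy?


E = 0.5*m*v^2 = 0.5*0.037*417^2 = 3217 J

3217 J


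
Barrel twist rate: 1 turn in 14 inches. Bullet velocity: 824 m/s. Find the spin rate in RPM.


twist_m = 14*0.0254 = 0.3556 m
spin = v/twist = 824/0.3556 = 2317.21 rev/s
RPM = spin*60 = 2317.21*60 ≈ 139033 RPM

139033 RPM


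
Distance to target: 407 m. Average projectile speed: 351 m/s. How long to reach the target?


t = d/v = 407/351 = 1.16 s

1.16 s


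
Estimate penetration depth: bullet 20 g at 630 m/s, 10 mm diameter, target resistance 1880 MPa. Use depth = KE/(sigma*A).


A = pi*(d/2)^2 = pi*(10/2)^2 = 78.5398 mm^2
E = 0.5*m*v^2 = 0.5*0.02*630^2 = 3969 J
depth = E/(sigma*A) = 3969 J / (1880 MPa * 78.5398 mm^2) = 3969/(1880 * 78.5398) m = 0.0268803 m ≈ 26.88 mm

26.88 mm


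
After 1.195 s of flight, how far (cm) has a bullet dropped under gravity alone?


drop = 0.5*g*t^2 = 0.5*9.81*1.195^2 = 7.00446 m ≈ 700.4 cm

700.4 cm


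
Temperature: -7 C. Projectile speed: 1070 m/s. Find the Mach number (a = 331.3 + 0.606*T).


a = 331.3 + 0.606*(-7) = 327.058 m/s
M = v/a = 1070/327.058 = 3.272

3.272


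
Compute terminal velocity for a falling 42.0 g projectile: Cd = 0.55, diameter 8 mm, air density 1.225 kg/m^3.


A = pi*(d/2)^2 = pi*(8/2000)^2 = 5.02655e-05 m^2
vt = sqrt(2mg/(Cd*rho*A)) = sqrt(2*0.042*9.81/(0.55 * 1.225 * 5.02655e-05)) = 156 m/s

156 m/s


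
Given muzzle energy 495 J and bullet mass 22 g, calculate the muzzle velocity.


v = sqrt(2*E/m) = sqrt(2*495/0.022) = 212.1 m/s

212.1 m/s


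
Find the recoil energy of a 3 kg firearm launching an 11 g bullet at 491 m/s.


v_r = m_p*v_p/m_gun = 0.011*491/3 = 1.80033 m/s, E_r = 0.5*m_gun*v_r^2 = 0.5*3*1.80033^2 = 4.862 J

4.862 J


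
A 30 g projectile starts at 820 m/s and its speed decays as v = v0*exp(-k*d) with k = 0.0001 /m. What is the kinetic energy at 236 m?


v = v0*exp(-k*d) = 820*exp(-0.0001*236) = 800.875 m/s
E = 0.5*m*v^2 = 0.5*0.03*800.875^2 = 9621 J

9621 J


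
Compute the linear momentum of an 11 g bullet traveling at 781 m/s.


p = m*v = 0.011*781 = 8.591 kg·m/s

8.591 kg·m/s


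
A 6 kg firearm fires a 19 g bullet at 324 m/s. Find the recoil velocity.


v_recoil = m_p * v_p / m_gun = 0.019 * 324 / 6 = 1.026 m/s

1.026 m/s


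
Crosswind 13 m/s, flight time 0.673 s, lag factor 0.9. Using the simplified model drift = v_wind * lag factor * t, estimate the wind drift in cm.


drift = v_wind * lag * t = 13 * 0.9 * 0.673 = 7.8741 m ≈ 787.4 cm

787.4 cm


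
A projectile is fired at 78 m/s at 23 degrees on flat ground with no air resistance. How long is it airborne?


T = 2*v0*sin(theta)/g = 2*78*sin(23°)/9.81 = 6.213 s

6.213 s


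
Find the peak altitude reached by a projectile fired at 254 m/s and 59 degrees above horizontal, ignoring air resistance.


H = (v0*sin(theta))^2 / (2g) = (254*sin(59°))^2 / (2*9.81) = 2416 m

2416 m


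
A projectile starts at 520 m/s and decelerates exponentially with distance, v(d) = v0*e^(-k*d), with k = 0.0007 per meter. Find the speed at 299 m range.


v = v0*exp(-k*d) = 520*exp(-0.0007*299) = 421.8 m/s

421.8 m/s


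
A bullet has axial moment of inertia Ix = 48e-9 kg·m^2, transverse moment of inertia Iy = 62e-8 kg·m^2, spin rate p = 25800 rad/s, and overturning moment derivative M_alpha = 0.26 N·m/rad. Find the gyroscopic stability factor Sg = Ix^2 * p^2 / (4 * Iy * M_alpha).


Sg = Ix^2 * p^2 / (4 * Iy * M_alpha) = (48e-9)^2 * 25800^2 / (4 * 62e-8 * 0.26) = 2.378

2.378


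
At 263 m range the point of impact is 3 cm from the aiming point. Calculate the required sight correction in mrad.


1 mrad subtends 1 cm per 10 m of range, so adj = error_cm / (dist_m / 10) = 3 / (263/10) = 0.1141 mrad

0.1141 mrad


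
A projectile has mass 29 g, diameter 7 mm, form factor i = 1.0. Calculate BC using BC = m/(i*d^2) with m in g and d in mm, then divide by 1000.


BC = m/(i*d^2*1000) = 29/(1.0 * 7^2 * 1000) = 0.0005918

0.0005918


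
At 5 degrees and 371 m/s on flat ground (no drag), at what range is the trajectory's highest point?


R = v0^2*sin(2*theta)/g = 371^2*sin(2*5°)/9.81 = 2436.4 m
apex_dist = R/2 = 2436.4/2 = 1218 m

1218 m


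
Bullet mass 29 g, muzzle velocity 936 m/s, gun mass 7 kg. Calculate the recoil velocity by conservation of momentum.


v_recoil = m_p * v_p / m_gun = 0.029 * 936 / 7 = 3.878 m/s

3.878 m/s


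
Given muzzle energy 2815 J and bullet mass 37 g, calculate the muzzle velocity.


v = sqrt(2*E/m) = sqrt(2*2815/0.037) = 390.1 m/s

390.1 m/s


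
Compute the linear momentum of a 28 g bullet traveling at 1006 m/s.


p = m*v = 0.028*1006 = 28.17 kg·m/s

28.17 kg·m/s


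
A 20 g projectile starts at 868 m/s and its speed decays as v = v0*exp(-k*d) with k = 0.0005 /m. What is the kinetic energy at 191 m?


v = v0*exp(-k*d) = 868*exp(-0.0005*191) = 788.941 m/s
E = 0.5*m*v^2 = 0.5*0.02*788.941^2 = 6224 J

6224 J


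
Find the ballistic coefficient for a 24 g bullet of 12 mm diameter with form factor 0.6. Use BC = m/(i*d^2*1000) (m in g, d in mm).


BC = m/(i*d^2*1000) = 24/(0.6 * 12^2 * 1000) = 0.0002778

0.0002778


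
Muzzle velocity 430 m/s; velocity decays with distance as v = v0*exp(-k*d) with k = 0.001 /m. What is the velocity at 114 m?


v = v0*exp(-k*d) = 430*exp(-0.001*114) = 383.7 m/s

383.7 m/s


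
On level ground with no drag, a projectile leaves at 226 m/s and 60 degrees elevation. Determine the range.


R = v0^2 * sin(2*theta) / g = 226^2 * sin(2*60°) / 9.81 = 4509 m

4509 m


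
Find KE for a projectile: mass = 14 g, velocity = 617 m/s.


E = 0.5*m*v^2 = 0.5*0.014*617^2 = 2665 J

2665 J


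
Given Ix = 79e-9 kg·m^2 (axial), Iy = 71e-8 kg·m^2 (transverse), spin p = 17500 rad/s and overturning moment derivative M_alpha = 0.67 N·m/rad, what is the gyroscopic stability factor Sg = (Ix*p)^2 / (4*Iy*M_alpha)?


Sg = Ix^2 * p^2 / (4 * Iy * M_alpha) = (79e-9)^2 * 17500^2 / (4 * 71e-8 * 0.67) = 1.004

1.004


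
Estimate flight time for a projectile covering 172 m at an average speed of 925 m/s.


t = d/v = 172/925 = 0.1859 s

0.1859 s


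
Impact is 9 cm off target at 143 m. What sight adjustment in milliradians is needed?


1 mrad subtends 1 cm per 10 m of range, so adj = error_cm / (dist_m / 10) = 9 / (143/10) = 0.6294 mrad

0.6294 mrad


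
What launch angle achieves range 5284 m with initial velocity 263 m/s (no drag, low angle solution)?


sin(2*theta) = R*g/v0^2 = 5284*9.81/263^2 = 0.749411, theta = arcsin(0.749411)/2 = 24.27°

24.27 degrees


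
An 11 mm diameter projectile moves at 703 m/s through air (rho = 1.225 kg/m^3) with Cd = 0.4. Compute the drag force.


A = pi*(d/2)^2 = pi*(11/2000)^2 = 9.50332e-05 m^2
Fd = 0.5*Cd*rho*A*v^2 = 0.5*0.4*1.225*9.50332e-05*703^2 = 11.51 N

11.51 N


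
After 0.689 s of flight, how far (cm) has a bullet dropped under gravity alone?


drop = 0.5*g*t^2 = 0.5*9.81*0.689^2 = 2.32851 m ≈ 232.9 cm

232.9 cm


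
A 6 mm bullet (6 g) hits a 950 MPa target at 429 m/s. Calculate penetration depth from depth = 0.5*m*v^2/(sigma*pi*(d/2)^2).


A = pi*(d/2)^2 = pi*(6/2)^2 = 28.2743 mm^2
E = 0.5*m*v^2 = 0.5*0.006*429^2 = 552.123 J
depth = E/(sigma*A) = 552.123 J / (950 MPa * 28.2743 mm^2) = 552.123/(950 * 28.2743) m = 0.0205551 m ≈ 20.56 mm

20.56 mm


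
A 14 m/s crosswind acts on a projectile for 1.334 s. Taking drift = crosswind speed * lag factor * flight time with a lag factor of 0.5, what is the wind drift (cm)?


drift = v_wind * lag * t = 14 * 0.5 * 1.334 = 9.338 m ≈ 933.8 cm

933.8 cm


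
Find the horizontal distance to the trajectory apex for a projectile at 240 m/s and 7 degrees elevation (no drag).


R = v0^2*sin(2*theta)/g = 240^2*sin(2*7°)/9.81 = 1420.46 m
apex_dist = R/2 = 1420.46/2 = 710.2 m

710.2 m


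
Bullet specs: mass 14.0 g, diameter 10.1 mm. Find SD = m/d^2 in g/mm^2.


SD = m/d^2 = 14.0/10.1^2 = 0.1372 g/mm^2

0.1372 g/mm^2


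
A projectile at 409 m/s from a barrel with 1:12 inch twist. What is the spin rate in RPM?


twist_m = 12*0.0254 = 0.3048 m
spin = v/twist = 409/0.3048 = 1341.864 rev/s
RPM = spin*60 = 1341.864*60 ≈ 80512 RPM

80512 RPM


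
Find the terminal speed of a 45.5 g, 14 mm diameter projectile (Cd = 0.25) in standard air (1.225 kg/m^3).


A = pi*(d/2)^2 = pi*(14/2000)^2 = 1.53938e-04 m^2
vt = sqrt(2mg/(Cd*rho*A)) = sqrt(2*0.0455*9.81/(0.25 * 1.225 * 1.53938e-04)) = 137.6 m/s

137.6 m/s


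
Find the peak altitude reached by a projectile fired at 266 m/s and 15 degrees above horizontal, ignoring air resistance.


H = (v0*sin(theta))^2 / (2g) = (266*sin(15°))^2 / (2*9.81) = 241.6 m

241.6 m


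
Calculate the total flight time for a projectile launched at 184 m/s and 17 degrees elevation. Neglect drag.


T = 2*v0*sin(theta)/g = 2*184*sin(17°)/9.81 = 10.97 s

10.97 s


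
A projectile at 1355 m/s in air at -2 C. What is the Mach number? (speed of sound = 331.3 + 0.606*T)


a = 331.3 + 0.606*(-2) = 330.088 m/s
M = v/a = 1355/330.088 = 4.105

4.105


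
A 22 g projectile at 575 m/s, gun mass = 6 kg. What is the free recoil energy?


v_r = m_p*v_p/m_gun = 0.022*575/6 = 2.10833 m/s, E_r = 0.5*m_gun*v_r^2 = 0.5*6*2.10833^2 = 13.34 J

13.34 J


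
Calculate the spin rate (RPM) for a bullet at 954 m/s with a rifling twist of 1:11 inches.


twist_m = 11*0.0254 = 0.2794 m
spin = v/twist = 954/0.2794 = 3414.46 rev/s
RPM = spin*60 = 3414.46*60 ≈ 204868 RPM

204868 RPM


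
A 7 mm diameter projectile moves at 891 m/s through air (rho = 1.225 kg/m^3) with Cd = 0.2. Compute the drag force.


A = pi*(d/2)^2 = pi*(7/2000)^2 = 3.84845e-05 m^2
Fd = 0.5*Cd*rho*A*v^2 = 0.5*0.2*1.225*3.84845e-05*891^2 = 3.743 N

3.743 N


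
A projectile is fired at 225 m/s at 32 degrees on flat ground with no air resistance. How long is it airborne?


T = 2*v0*sin(theta)/g = 2*225*sin(32°)/9.81 = 24.31 s

24.31 s


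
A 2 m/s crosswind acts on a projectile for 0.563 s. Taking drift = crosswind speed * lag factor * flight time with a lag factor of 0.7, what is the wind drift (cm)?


drift = v_wind * lag * t = 2 * 0.7 * 0.563 = 0.7882 m ≈ 78.82 cm

78.82 cm


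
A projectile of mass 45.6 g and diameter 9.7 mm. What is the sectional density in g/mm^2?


SD = m/d^2 = 45.6/9.7^2 = 0.4846 g/mm^2

0.4846 g/mm^2


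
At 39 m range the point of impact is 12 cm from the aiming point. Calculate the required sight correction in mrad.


1 mrad subtends 1 cm per 10 m of range, so adj = error_cm / (dist_m / 10) = 12 / (39/10) = 3.077 mrad

3.077 mrad


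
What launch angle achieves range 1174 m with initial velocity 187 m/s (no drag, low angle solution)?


sin(2*theta) = R*g/v0^2 = 1174*9.81/187^2 = 0.329347, theta = arcsin(0.329347)/2 = 9.615°

9.615 degrees


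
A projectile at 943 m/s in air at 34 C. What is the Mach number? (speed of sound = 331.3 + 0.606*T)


a = 331.3 + 0.606*(34) = 351.904 m/s
M = v/a = 943/351.904 = 2.68

2.68


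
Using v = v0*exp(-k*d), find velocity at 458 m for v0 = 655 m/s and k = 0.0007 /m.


v = v0*exp(-k*d) = 655*exp(-0.0007*458) = 475.3 m/s

475.3 m/s


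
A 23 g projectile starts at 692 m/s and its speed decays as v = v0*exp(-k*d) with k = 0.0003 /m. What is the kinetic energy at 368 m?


v = v0*exp(-k*d) = 692*exp(-0.0003*368) = 619.669 m/s
E = 0.5*m*v^2 = 0.5*0.023*619.669^2 = 4416 J

4416 J


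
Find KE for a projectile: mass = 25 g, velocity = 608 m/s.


E = 0.5*m*v^2 = 0.5*0.025*608^2 = 4621 J

4621 J


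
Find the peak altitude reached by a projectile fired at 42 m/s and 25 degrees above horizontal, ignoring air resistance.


H = (v0*sin(theta))^2 / (2g) = (42*sin(25°))^2 / (2*9.81) = 16.06 m

16.06 m


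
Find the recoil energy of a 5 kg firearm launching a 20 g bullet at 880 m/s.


v_r = m_p*v_p/m_gun = 0.02*880/5 = 3.52 m/s, E_r = 0.5*m_gun*v_r^2 = 0.5*5*3.52^2 = 30.98 J

30.98 J


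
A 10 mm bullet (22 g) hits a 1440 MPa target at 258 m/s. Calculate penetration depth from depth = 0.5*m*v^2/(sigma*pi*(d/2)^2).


A = pi*(d/2)^2 = pi*(10/2)^2 = 78.5398 mm^2
E = 0.5*m*v^2 = 0.5*0.022*258^2 = 732.204 J
depth = E/(sigma*A) = 732.204 J / (1440 MPa * 78.5398 mm^2) = 732.204/(1440 * 78.5398) m = 0.0064741 m ≈ 6.474 mm

6.474 mm


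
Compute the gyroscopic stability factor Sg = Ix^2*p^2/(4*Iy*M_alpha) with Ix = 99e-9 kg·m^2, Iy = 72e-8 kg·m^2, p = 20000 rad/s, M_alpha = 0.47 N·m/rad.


Sg = Ix^2 * p^2 / (4 * Iy * M_alpha) = (99e-9)^2 * 20000^2 / (4 * 72e-8 * 0.47) = 2.896

2.896


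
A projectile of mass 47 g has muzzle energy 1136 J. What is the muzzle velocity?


v = sqrt(2*E/m) = sqrt(2*1136/0.047) = 219.9 m/s

219.9 m/s


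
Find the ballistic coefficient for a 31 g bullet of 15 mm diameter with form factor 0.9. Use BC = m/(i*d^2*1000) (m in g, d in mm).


BC = m/(i*d^2*1000) = 31/(0.9 * 15^2 * 1000) = 0.0001531

0.0001531


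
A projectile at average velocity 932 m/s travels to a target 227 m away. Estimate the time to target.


t = d/v = 227/932 = 0.2436 s

0.2436 s


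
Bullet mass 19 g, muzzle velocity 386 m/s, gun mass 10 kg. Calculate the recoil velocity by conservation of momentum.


v_recoil = m_p * v_p / m_gun = 0.019 * 386 / 10 = 0.7334 m/s

0.7334 m/s


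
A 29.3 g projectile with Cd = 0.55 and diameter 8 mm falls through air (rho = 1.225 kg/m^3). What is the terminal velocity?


A = pi*(d/2)^2 = pi*(8/2000)^2 = 5.02655e-05 m^2
vt = sqrt(2mg/(Cd*rho*A)) = sqrt(2*0.0293*9.81/(0.55 * 1.225 * 5.02655e-05)) = 130.3 m/s

130.3 m/s


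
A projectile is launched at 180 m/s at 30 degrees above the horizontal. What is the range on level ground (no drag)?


R = v0^2 * sin(2*theta) / g = 180^2 * sin(2*30°) / 9.81 = 2860 m

2860 m


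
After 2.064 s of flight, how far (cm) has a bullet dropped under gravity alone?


drop = 0.5*g*t^2 = 0.5*9.81*2.064^2 = 20.8958 m ≈ 2090 cm

2090 cm


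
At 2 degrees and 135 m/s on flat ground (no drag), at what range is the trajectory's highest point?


R = v0^2*sin(2*theta)/g = 135^2*sin(2*2°)/9.81 = 129.593 m
apex_dist = R/2 = 129.593/2 = 64.8 m

64.8 m


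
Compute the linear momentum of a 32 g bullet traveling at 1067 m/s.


p = m*v = 0.032*1067 = 34.14 kg·m/s

34.14 kg·m/s


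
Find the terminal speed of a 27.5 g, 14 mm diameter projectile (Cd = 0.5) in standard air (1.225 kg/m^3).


A = pi*(d/2)^2 = pi*(14/2000)^2 = 1.53938e-04 m^2
vt = sqrt(2mg/(Cd*rho*A)) = sqrt(2*0.0275*9.81/(0.5 * 1.225 * 1.53938e-04)) = 75.65 m/s

75.65 m/s


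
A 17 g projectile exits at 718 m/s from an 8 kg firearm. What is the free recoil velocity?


v_recoil = m_p * v_p / m_gun = 0.017 * 718 / 8 = 1.526 m/s

1.526 m/s


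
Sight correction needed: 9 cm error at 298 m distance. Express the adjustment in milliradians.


1 mrad subtends 1 cm per 10 m of range, so adj = error_cm / (dist_m / 10) = 9 / (298/10) = 0.302 mrad

0.302 mrad


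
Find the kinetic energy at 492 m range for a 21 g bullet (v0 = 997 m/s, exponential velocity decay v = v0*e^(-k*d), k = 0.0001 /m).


v = v0*exp(-k*d) = 997*exp(-0.0001*492) = 949.135 m/s
E = 0.5*m*v^2 = 0.5*0.021*949.135^2 = 9459 J

9459 J


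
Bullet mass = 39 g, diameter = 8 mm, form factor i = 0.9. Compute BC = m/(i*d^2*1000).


BC = m/(i*d^2*1000) = 39/(0.9 * 8^2 * 1000) = 0.0006771

0.0006771


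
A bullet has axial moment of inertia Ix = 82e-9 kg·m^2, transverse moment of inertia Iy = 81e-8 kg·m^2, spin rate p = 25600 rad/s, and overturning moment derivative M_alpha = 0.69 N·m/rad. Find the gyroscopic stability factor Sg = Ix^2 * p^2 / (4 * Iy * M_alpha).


Sg = Ix^2 * p^2 / (4 * Iy * M_alpha) = (82e-9)^2 * 25600^2 / (4 * 81e-8 * 0.69) = 1.971

1.971


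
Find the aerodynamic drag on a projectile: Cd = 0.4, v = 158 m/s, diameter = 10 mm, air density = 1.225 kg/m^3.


A = pi*(d/2)^2 = pi*(10/2000)^2 = 7.85398e-05 m^2
Fd = 0.5*Cd*rho*A*v^2 = 0.5*0.4*1.225*7.85398e-05*158^2 = 0.4804 N

0.4804 N


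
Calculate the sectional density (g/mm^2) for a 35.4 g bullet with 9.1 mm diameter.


SD = m/d^2 = 35.4/9.1^2 = 0.4275 g/mm^2

0.4275 g/mm^2


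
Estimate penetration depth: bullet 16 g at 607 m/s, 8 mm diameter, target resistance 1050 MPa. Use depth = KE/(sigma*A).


A = pi*(d/2)^2 = pi*(8/2)^2 = 50.2655 mm^2
E = 0.5*m*v^2 = 0.5*0.016*607^2 = 2947.59 J
depth = E/(sigma*A) = 2947.59 J / (1050 MPa * 50.2655 mm^2) = 2947.59/(1050 * 50.2655) m = 0.0558481 m ≈ 55.85 mm

55.85 mm


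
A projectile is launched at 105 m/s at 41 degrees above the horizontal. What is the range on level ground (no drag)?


R = v0^2 * sin(2*theta) / g = 105^2 * sin(2*41°) / 9.81 = 1113 m

1113 m


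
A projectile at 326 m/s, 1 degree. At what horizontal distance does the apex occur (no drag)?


R = v0^2*sin(2*theta)/g = 326^2*sin(2*1°)/9.81 = 378.081 m
apex_dist = R/2 = 378.081/2 = 189 m

189 m


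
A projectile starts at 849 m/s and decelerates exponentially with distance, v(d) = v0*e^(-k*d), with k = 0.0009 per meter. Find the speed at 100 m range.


v = v0*exp(-k*d) = 849*exp(-0.0009*100) = 775.9 m/s

775.9 m/s


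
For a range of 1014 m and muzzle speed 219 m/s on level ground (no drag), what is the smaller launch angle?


sin(2*theta) = R*g/v0^2 = 1014*9.81/219^2 = 0.207405, theta = arcsin(0.207405)/2 = 5.985°

5.985 degrees


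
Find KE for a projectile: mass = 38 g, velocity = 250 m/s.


E = 0.5*m*v^2 = 0.5*0.038*250^2 = 1188 J

1188 J


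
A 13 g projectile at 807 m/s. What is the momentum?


p = m*v = 0.013*807 = 10.49 kg·m/s

10.49 kg·m/s


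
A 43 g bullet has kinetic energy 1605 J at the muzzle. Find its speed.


v = sqrt(2*E/m) = sqrt(2*1605/0.043) = 273.2 m/s

273.2 m/s


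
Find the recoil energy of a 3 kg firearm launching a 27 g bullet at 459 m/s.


v_r = m_p*v_p/m_gun = 0.027*459/3 = 4.131 m/s, E_r = 0.5*m_gun*v_r^2 = 0.5*3*4.131^2 = 25.6 J

25.6 J


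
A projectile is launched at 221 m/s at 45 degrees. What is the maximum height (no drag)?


H = (v0*sin(theta))^2 / (2g) = (221*sin(45°))^2 / (2*9.81) = 1245 m

1245 m


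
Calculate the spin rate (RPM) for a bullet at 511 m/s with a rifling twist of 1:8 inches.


twist_m = 8*0.0254 = 0.2032 m
spin = v/twist = 511/0.2032 = 2514.764 rev/s
RPM = spin*60 = 2514.764*60 ≈ 150886 RPM

150886 RPM


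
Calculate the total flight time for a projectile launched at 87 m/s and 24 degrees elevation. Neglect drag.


T = 2*v0*sin(theta)/g = 2*87*sin(24°)/9.81 = 7.214 s

7.214 s


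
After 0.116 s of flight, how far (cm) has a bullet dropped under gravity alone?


drop = 0.5*g*t^2 = 0.5*9.81*0.116^2 = 0.0660017 m ≈ 6.6 cm

6.6 cm


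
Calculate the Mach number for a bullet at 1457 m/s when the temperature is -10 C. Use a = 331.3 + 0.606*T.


a = 331.3 + 0.606*(-10) = 325.24 m/s
M = v/a = 1457/325.24 = 4.48

4.48


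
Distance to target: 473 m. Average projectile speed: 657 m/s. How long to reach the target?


t = d/v = 473/657 = 0.7199 s

0.7199 s


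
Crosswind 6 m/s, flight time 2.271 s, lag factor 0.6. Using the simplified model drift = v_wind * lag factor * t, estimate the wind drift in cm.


drift = v_wind * lag * t = 6 * 0.6 * 2.271 = 8.1756 m ≈ 817.6 cm

817.6 cm


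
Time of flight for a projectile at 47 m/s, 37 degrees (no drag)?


T = 2*v0*sin(theta)/g = 2*47*sin(37°)/9.81 = 5.767 s

5.767 s


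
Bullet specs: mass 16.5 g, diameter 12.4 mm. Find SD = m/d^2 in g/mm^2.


SD = m/d^2 = 16.5/12.4^2 = 0.1073 g/mm^2

0.1073 g/mm^2


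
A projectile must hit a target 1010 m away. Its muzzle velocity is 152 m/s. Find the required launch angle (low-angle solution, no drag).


sin(2*theta) = R*g/v0^2 = 1010*9.81/152^2 = 0.428848, theta = arcsin(0.428848)/2 = 12.7°

12.7 degrees


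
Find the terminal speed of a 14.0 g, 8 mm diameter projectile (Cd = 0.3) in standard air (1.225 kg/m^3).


A = pi*(d/2)^2 = pi*(8/2000)^2 = 5.02655e-05 m^2
vt = sqrt(2mg/(Cd*rho*A)) = sqrt(2*0.014*9.81/(0.3 * 1.225 * 5.02655e-05)) = 121.9 m/s

121.9 m/s


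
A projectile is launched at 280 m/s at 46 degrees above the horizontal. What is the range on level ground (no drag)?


R = v0^2 * sin(2*theta) / g = 280^2 * sin(2*46°) / 9.81 = 7987 m

7987 m


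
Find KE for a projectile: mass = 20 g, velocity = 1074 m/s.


E = 0.5*m*v^2 = 0.5*0.02*1074^2 = 11535 J

11535 J


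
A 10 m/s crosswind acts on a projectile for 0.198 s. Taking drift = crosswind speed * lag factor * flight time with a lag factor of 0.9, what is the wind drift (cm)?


drift = v_wind * lag * t = 10 * 0.9 * 0.198 = 1.782 m ≈ 178.2 cm

178.2 cm


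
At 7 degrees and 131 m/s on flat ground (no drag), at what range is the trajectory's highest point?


R = v0^2*sin(2*theta)/g = 131^2*sin(2*7°)/9.81 = 423.203 m
apex_dist = R/2 = 423.203/2 = 211.6 m

211.6 m


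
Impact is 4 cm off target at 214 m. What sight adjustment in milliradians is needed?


1 mrad subtends 1 cm per 10 m of range, so adj = error_cm / (dist_m / 10) = 4 / (214/10) = 0.1869 mrad

0.1869 mrad


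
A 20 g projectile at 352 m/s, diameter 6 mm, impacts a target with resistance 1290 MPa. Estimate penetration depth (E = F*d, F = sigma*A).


A = pi*(d/2)^2 = pi*(6/2)^2 = 28.2743 mm^2
E = 0.5*m*v^2 = 0.5*0.02*352^2 = 1239.04 J
depth = E/(sigma*A) = 1239.04 J / (1290 MPa * 28.2743 mm^2) = 1239.04/(1290 * 28.2743) m = 0.0339706 m ≈ 33.97 mm

33.97 mm


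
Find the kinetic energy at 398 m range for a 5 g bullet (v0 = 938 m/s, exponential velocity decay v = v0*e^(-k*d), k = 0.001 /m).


v = v0*exp(-k*d) = 938*exp(-0.001*398) = 630.019 m/s
E = 0.5*m*v^2 = 0.5*0.005*630.019^2 = 992.3 J

992.3 J


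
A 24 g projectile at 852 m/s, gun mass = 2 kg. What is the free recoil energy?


v_r = m_p*v_p/m_gun = 0.024*852/2 = 10.224 m/s, E_r = 0.5*m_gun*v_r^2 = 0.5*2*10.224^2 = 104.5 J

104.5 J


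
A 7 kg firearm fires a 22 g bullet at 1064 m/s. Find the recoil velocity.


v_recoil = m_p * v_p / m_gun = 0.022 * 1064 / 7 = 3.344 m/s

3.344 m/s


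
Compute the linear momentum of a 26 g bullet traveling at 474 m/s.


p = m*v = 0.026*474 = 12.32 kg·m/s

12.32 kg·m/s


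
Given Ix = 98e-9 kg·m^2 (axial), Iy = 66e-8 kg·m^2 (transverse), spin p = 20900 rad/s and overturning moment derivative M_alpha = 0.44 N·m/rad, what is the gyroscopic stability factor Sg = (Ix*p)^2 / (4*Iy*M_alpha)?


Sg = Ix^2 * p^2 / (4 * Iy * M_alpha) = (98e-9)^2 * 20900^2 / (4 * 66e-8 * 0.44) = 3.612

3.612


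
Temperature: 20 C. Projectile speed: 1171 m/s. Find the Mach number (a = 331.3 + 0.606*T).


a = 331.3 + 0.606*(20) = 343.42 m/s
M = v/a = 1171/343.42 = 3.41

3.41


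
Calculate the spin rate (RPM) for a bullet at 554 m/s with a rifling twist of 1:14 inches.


twist_m = 14*0.0254 = 0.3556 m
spin = v/twist = 554/0.3556 = 1557.93 rev/s
RPM = spin*60 = 1557.93*60 ≈ 93476 RPM

93476 RPM


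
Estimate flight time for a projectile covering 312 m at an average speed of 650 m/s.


t = d/v = 312/650 = 0.48 s

0.48 s


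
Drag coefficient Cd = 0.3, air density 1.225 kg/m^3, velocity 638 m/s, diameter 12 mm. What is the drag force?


A = pi*(d/2)^2 = pi*(12/2000)^2 = 1.13097e-04 m^2
Fd = 0.5*Cd*rho*A*v^2 = 0.5*0.3*1.225*1.13097e-04*638^2 = 8.459 N

8.459 N


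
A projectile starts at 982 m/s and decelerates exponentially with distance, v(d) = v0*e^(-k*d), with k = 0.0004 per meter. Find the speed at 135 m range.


v = v0*exp(-k*d) = 982*exp(-0.0004*135) = 930.4 m/s

930.4 m/s


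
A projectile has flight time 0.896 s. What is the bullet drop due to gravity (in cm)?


drop = 0.5*g*t^2 = 0.5*9.81*0.896^2 = 3.93781 m ≈ 393.8 cm

393.8 cm


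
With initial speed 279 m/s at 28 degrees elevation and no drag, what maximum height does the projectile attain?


H = (v0*sin(theta))^2 / (2g) = (279*sin(28°))^2 / (2*9.81) = 874.4 m

874.4 m


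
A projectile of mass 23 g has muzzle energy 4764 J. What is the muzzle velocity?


v = sqrt(2*E/m) = sqrt(2*4764/0.023) = 643.6 m/s

643.6 m/s
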